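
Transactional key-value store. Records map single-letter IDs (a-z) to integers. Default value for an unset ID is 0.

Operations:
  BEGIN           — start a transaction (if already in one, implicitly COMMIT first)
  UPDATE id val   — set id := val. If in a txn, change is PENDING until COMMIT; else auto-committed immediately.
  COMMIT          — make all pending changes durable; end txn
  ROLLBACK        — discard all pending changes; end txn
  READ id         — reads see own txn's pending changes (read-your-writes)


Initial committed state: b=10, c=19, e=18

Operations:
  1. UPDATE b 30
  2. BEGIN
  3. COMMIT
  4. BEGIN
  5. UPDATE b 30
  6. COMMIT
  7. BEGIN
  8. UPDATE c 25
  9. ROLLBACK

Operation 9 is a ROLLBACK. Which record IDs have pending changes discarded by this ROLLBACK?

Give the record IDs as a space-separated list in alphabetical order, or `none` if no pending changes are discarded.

Initial committed: {b=10, c=19, e=18}
Op 1: UPDATE b=30 (auto-commit; committed b=30)
Op 2: BEGIN: in_txn=True, pending={}
Op 3: COMMIT: merged [] into committed; committed now {b=30, c=19, e=18}
Op 4: BEGIN: in_txn=True, pending={}
Op 5: UPDATE b=30 (pending; pending now {b=30})
Op 6: COMMIT: merged ['b'] into committed; committed now {b=30, c=19, e=18}
Op 7: BEGIN: in_txn=True, pending={}
Op 8: UPDATE c=25 (pending; pending now {c=25})
Op 9: ROLLBACK: discarded pending ['c']; in_txn=False
ROLLBACK at op 9 discards: ['c']

Answer: c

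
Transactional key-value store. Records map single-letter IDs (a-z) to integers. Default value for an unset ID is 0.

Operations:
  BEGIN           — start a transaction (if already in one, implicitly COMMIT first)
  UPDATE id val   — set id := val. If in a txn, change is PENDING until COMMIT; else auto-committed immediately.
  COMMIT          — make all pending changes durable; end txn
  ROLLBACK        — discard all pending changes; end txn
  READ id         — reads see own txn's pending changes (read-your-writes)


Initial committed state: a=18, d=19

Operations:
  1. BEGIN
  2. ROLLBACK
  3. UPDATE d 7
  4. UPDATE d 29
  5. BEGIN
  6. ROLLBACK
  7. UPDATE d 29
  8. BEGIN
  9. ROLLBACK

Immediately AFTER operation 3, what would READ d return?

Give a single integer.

Answer: 7

Derivation:
Initial committed: {a=18, d=19}
Op 1: BEGIN: in_txn=True, pending={}
Op 2: ROLLBACK: discarded pending []; in_txn=False
Op 3: UPDATE d=7 (auto-commit; committed d=7)
After op 3: visible(d) = 7 (pending={}, committed={a=18, d=7})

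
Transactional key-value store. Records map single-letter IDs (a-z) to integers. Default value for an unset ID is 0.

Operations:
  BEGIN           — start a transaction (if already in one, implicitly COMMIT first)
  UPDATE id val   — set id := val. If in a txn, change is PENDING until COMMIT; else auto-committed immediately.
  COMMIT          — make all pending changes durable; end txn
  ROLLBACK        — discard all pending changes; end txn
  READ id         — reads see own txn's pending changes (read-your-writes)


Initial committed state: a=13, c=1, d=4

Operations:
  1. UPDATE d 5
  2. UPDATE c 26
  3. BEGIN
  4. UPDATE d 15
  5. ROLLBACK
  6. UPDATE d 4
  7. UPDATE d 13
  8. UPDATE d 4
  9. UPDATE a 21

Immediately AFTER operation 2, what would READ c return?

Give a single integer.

Initial committed: {a=13, c=1, d=4}
Op 1: UPDATE d=5 (auto-commit; committed d=5)
Op 2: UPDATE c=26 (auto-commit; committed c=26)
After op 2: visible(c) = 26 (pending={}, committed={a=13, c=26, d=5})

Answer: 26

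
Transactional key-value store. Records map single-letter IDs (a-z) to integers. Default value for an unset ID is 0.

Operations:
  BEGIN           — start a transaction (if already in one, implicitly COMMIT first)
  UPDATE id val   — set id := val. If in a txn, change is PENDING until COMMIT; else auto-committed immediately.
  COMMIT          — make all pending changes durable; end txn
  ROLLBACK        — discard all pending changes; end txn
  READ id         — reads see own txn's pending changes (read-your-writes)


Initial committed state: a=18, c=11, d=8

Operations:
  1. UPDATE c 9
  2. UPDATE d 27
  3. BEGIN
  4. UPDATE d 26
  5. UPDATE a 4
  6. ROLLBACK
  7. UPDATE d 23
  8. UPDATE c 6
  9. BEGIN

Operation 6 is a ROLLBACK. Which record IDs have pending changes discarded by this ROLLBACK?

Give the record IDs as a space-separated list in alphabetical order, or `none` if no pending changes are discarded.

Answer: a d

Derivation:
Initial committed: {a=18, c=11, d=8}
Op 1: UPDATE c=9 (auto-commit; committed c=9)
Op 2: UPDATE d=27 (auto-commit; committed d=27)
Op 3: BEGIN: in_txn=True, pending={}
Op 4: UPDATE d=26 (pending; pending now {d=26})
Op 5: UPDATE a=4 (pending; pending now {a=4, d=26})
Op 6: ROLLBACK: discarded pending ['a', 'd']; in_txn=False
Op 7: UPDATE d=23 (auto-commit; committed d=23)
Op 8: UPDATE c=6 (auto-commit; committed c=6)
Op 9: BEGIN: in_txn=True, pending={}
ROLLBACK at op 6 discards: ['a', 'd']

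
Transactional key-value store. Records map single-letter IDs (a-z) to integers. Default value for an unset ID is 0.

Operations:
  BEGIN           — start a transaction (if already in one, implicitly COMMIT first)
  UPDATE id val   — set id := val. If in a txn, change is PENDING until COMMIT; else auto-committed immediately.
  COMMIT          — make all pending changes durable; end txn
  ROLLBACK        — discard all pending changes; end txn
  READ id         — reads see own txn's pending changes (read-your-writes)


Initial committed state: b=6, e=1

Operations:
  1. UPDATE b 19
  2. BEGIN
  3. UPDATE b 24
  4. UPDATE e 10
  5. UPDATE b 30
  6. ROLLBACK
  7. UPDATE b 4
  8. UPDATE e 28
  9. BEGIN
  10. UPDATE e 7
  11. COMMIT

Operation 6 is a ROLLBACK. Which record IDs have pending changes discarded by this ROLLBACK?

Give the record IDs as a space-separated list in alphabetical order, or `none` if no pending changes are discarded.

Answer: b e

Derivation:
Initial committed: {b=6, e=1}
Op 1: UPDATE b=19 (auto-commit; committed b=19)
Op 2: BEGIN: in_txn=True, pending={}
Op 3: UPDATE b=24 (pending; pending now {b=24})
Op 4: UPDATE e=10 (pending; pending now {b=24, e=10})
Op 5: UPDATE b=30 (pending; pending now {b=30, e=10})
Op 6: ROLLBACK: discarded pending ['b', 'e']; in_txn=False
Op 7: UPDATE b=4 (auto-commit; committed b=4)
Op 8: UPDATE e=28 (auto-commit; committed e=28)
Op 9: BEGIN: in_txn=True, pending={}
Op 10: UPDATE e=7 (pending; pending now {e=7})
Op 11: COMMIT: merged ['e'] into committed; committed now {b=4, e=7}
ROLLBACK at op 6 discards: ['b', 'e']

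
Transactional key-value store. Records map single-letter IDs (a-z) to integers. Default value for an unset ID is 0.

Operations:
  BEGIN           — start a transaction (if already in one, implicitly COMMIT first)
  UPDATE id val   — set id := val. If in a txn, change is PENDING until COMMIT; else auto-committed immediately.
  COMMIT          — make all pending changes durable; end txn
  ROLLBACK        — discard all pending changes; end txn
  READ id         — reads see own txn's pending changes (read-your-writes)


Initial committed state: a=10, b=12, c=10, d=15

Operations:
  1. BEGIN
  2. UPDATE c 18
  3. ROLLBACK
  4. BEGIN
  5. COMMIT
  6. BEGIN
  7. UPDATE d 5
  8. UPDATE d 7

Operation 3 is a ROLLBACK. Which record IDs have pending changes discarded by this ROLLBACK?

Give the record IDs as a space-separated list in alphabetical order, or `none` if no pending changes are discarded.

Answer: c

Derivation:
Initial committed: {a=10, b=12, c=10, d=15}
Op 1: BEGIN: in_txn=True, pending={}
Op 2: UPDATE c=18 (pending; pending now {c=18})
Op 3: ROLLBACK: discarded pending ['c']; in_txn=False
Op 4: BEGIN: in_txn=True, pending={}
Op 5: COMMIT: merged [] into committed; committed now {a=10, b=12, c=10, d=15}
Op 6: BEGIN: in_txn=True, pending={}
Op 7: UPDATE d=5 (pending; pending now {d=5})
Op 8: UPDATE d=7 (pending; pending now {d=7})
ROLLBACK at op 3 discards: ['c']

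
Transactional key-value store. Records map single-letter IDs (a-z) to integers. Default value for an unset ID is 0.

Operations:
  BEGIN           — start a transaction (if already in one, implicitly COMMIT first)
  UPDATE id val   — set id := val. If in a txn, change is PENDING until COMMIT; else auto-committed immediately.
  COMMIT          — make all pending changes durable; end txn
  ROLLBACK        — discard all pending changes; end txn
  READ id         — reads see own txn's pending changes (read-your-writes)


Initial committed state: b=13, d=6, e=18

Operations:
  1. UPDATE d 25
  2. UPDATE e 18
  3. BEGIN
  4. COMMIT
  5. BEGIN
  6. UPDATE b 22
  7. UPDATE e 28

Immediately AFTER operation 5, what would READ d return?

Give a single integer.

Answer: 25

Derivation:
Initial committed: {b=13, d=6, e=18}
Op 1: UPDATE d=25 (auto-commit; committed d=25)
Op 2: UPDATE e=18 (auto-commit; committed e=18)
Op 3: BEGIN: in_txn=True, pending={}
Op 4: COMMIT: merged [] into committed; committed now {b=13, d=25, e=18}
Op 5: BEGIN: in_txn=True, pending={}
After op 5: visible(d) = 25 (pending={}, committed={b=13, d=25, e=18})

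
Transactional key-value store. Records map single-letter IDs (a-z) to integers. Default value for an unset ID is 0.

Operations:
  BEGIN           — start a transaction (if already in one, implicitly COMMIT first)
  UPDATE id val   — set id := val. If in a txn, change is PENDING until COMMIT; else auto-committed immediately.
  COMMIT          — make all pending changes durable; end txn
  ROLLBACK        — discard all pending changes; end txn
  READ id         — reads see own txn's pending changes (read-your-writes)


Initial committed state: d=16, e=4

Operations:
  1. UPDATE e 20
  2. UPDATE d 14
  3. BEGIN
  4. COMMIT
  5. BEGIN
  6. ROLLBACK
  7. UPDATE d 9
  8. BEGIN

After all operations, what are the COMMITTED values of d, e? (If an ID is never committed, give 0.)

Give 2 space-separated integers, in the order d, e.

Initial committed: {d=16, e=4}
Op 1: UPDATE e=20 (auto-commit; committed e=20)
Op 2: UPDATE d=14 (auto-commit; committed d=14)
Op 3: BEGIN: in_txn=True, pending={}
Op 4: COMMIT: merged [] into committed; committed now {d=14, e=20}
Op 5: BEGIN: in_txn=True, pending={}
Op 6: ROLLBACK: discarded pending []; in_txn=False
Op 7: UPDATE d=9 (auto-commit; committed d=9)
Op 8: BEGIN: in_txn=True, pending={}
Final committed: {d=9, e=20}

Answer: 9 20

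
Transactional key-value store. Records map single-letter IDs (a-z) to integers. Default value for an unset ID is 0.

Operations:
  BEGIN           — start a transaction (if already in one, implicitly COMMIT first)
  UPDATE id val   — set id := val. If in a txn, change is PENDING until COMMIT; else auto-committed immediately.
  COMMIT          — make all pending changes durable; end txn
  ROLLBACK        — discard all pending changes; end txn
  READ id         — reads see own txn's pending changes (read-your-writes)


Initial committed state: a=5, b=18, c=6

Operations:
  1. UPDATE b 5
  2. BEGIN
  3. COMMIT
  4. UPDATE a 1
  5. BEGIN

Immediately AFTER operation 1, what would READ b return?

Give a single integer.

Initial committed: {a=5, b=18, c=6}
Op 1: UPDATE b=5 (auto-commit; committed b=5)
After op 1: visible(b) = 5 (pending={}, committed={a=5, b=5, c=6})

Answer: 5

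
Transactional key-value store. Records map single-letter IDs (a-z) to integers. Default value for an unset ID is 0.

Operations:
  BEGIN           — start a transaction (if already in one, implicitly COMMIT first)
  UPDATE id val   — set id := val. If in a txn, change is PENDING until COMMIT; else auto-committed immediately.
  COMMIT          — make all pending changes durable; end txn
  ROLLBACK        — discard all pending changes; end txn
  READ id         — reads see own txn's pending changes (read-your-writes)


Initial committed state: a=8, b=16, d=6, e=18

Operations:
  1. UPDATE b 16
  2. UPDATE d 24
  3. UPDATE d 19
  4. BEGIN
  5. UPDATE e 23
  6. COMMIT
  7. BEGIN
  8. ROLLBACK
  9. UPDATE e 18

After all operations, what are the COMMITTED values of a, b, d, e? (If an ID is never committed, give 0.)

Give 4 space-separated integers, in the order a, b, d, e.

Answer: 8 16 19 18

Derivation:
Initial committed: {a=8, b=16, d=6, e=18}
Op 1: UPDATE b=16 (auto-commit; committed b=16)
Op 2: UPDATE d=24 (auto-commit; committed d=24)
Op 3: UPDATE d=19 (auto-commit; committed d=19)
Op 4: BEGIN: in_txn=True, pending={}
Op 5: UPDATE e=23 (pending; pending now {e=23})
Op 6: COMMIT: merged ['e'] into committed; committed now {a=8, b=16, d=19, e=23}
Op 7: BEGIN: in_txn=True, pending={}
Op 8: ROLLBACK: discarded pending []; in_txn=False
Op 9: UPDATE e=18 (auto-commit; committed e=18)
Final committed: {a=8, b=16, d=19, e=18}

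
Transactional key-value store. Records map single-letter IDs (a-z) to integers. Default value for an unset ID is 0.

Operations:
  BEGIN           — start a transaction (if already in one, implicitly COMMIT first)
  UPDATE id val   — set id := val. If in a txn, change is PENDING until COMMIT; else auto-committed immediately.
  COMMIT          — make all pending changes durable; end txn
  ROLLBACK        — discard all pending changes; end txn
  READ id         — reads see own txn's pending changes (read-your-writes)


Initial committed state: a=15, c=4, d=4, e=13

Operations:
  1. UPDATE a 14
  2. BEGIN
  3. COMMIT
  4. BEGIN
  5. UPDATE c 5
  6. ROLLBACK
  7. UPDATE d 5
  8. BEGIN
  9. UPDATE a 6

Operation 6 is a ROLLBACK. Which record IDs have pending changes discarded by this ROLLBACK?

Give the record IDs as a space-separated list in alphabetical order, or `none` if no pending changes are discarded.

Initial committed: {a=15, c=4, d=4, e=13}
Op 1: UPDATE a=14 (auto-commit; committed a=14)
Op 2: BEGIN: in_txn=True, pending={}
Op 3: COMMIT: merged [] into committed; committed now {a=14, c=4, d=4, e=13}
Op 4: BEGIN: in_txn=True, pending={}
Op 5: UPDATE c=5 (pending; pending now {c=5})
Op 6: ROLLBACK: discarded pending ['c']; in_txn=False
Op 7: UPDATE d=5 (auto-commit; committed d=5)
Op 8: BEGIN: in_txn=True, pending={}
Op 9: UPDATE a=6 (pending; pending now {a=6})
ROLLBACK at op 6 discards: ['c']

Answer: c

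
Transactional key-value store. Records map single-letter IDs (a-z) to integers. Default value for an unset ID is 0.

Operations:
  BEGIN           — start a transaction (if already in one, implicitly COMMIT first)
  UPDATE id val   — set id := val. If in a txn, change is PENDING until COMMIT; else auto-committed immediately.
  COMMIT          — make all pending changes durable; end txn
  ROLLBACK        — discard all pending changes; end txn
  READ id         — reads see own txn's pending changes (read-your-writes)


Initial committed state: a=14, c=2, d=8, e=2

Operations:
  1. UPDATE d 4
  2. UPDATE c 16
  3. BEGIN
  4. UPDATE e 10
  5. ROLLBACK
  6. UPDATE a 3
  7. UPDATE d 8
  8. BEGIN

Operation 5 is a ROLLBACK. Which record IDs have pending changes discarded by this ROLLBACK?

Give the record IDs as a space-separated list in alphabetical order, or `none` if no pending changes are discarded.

Answer: e

Derivation:
Initial committed: {a=14, c=2, d=8, e=2}
Op 1: UPDATE d=4 (auto-commit; committed d=4)
Op 2: UPDATE c=16 (auto-commit; committed c=16)
Op 3: BEGIN: in_txn=True, pending={}
Op 4: UPDATE e=10 (pending; pending now {e=10})
Op 5: ROLLBACK: discarded pending ['e']; in_txn=False
Op 6: UPDATE a=3 (auto-commit; committed a=3)
Op 7: UPDATE d=8 (auto-commit; committed d=8)
Op 8: BEGIN: in_txn=True, pending={}
ROLLBACK at op 5 discards: ['e']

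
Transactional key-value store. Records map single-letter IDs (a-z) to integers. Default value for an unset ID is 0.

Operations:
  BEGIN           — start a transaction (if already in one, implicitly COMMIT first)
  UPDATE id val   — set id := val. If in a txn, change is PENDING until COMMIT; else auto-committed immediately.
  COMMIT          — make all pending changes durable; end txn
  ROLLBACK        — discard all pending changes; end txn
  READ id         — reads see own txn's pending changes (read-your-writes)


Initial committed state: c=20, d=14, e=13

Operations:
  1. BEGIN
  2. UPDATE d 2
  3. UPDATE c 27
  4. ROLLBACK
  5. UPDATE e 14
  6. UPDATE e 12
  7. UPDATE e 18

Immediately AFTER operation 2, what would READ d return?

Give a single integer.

Answer: 2

Derivation:
Initial committed: {c=20, d=14, e=13}
Op 1: BEGIN: in_txn=True, pending={}
Op 2: UPDATE d=2 (pending; pending now {d=2})
After op 2: visible(d) = 2 (pending={d=2}, committed={c=20, d=14, e=13})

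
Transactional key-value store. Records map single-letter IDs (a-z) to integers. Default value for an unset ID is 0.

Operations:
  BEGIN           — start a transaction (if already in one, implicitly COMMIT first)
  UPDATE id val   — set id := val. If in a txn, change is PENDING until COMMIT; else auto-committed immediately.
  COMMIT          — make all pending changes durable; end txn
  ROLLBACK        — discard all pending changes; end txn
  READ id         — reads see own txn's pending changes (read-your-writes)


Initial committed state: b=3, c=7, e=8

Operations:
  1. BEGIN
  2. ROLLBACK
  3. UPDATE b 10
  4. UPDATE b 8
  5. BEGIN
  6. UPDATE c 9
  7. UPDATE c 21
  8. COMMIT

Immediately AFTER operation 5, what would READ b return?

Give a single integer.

Initial committed: {b=3, c=7, e=8}
Op 1: BEGIN: in_txn=True, pending={}
Op 2: ROLLBACK: discarded pending []; in_txn=False
Op 3: UPDATE b=10 (auto-commit; committed b=10)
Op 4: UPDATE b=8 (auto-commit; committed b=8)
Op 5: BEGIN: in_txn=True, pending={}
After op 5: visible(b) = 8 (pending={}, committed={b=8, c=7, e=8})

Answer: 8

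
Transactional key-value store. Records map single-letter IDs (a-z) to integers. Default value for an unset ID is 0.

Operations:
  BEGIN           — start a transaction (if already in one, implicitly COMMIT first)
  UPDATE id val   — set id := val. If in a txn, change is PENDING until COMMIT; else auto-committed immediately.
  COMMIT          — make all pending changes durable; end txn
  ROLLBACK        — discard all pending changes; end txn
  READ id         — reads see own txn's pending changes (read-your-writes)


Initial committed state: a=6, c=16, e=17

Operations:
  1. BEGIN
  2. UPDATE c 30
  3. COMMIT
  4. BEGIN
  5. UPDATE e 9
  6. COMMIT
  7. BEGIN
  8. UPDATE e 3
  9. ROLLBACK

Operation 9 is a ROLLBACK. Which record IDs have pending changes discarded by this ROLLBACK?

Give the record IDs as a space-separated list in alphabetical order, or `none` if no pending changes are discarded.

Answer: e

Derivation:
Initial committed: {a=6, c=16, e=17}
Op 1: BEGIN: in_txn=True, pending={}
Op 2: UPDATE c=30 (pending; pending now {c=30})
Op 3: COMMIT: merged ['c'] into committed; committed now {a=6, c=30, e=17}
Op 4: BEGIN: in_txn=True, pending={}
Op 5: UPDATE e=9 (pending; pending now {e=9})
Op 6: COMMIT: merged ['e'] into committed; committed now {a=6, c=30, e=9}
Op 7: BEGIN: in_txn=True, pending={}
Op 8: UPDATE e=3 (pending; pending now {e=3})
Op 9: ROLLBACK: discarded pending ['e']; in_txn=False
ROLLBACK at op 9 discards: ['e']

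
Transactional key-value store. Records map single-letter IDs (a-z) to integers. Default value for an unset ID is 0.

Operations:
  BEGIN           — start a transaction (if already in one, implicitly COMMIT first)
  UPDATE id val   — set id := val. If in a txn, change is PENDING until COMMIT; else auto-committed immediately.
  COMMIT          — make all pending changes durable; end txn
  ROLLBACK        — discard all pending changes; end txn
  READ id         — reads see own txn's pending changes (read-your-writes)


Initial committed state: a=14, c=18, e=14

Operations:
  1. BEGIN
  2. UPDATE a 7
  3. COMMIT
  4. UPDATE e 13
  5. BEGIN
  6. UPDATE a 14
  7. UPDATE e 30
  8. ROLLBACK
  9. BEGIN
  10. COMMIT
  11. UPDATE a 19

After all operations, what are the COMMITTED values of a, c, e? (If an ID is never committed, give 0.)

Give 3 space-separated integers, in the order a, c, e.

Initial committed: {a=14, c=18, e=14}
Op 1: BEGIN: in_txn=True, pending={}
Op 2: UPDATE a=7 (pending; pending now {a=7})
Op 3: COMMIT: merged ['a'] into committed; committed now {a=7, c=18, e=14}
Op 4: UPDATE e=13 (auto-commit; committed e=13)
Op 5: BEGIN: in_txn=True, pending={}
Op 6: UPDATE a=14 (pending; pending now {a=14})
Op 7: UPDATE e=30 (pending; pending now {a=14, e=30})
Op 8: ROLLBACK: discarded pending ['a', 'e']; in_txn=False
Op 9: BEGIN: in_txn=True, pending={}
Op 10: COMMIT: merged [] into committed; committed now {a=7, c=18, e=13}
Op 11: UPDATE a=19 (auto-commit; committed a=19)
Final committed: {a=19, c=18, e=13}

Answer: 19 18 13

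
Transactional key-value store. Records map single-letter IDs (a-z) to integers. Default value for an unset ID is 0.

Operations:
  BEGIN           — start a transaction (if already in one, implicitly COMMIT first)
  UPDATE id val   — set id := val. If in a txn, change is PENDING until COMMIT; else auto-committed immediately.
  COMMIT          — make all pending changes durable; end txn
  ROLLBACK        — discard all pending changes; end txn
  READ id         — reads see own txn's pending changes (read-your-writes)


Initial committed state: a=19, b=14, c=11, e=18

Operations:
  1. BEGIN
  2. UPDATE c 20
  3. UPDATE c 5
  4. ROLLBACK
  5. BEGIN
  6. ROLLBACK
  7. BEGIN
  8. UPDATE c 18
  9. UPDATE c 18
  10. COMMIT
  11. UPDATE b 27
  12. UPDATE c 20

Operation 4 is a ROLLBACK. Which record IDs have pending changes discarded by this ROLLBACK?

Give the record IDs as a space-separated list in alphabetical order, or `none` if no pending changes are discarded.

Answer: c

Derivation:
Initial committed: {a=19, b=14, c=11, e=18}
Op 1: BEGIN: in_txn=True, pending={}
Op 2: UPDATE c=20 (pending; pending now {c=20})
Op 3: UPDATE c=5 (pending; pending now {c=5})
Op 4: ROLLBACK: discarded pending ['c']; in_txn=False
Op 5: BEGIN: in_txn=True, pending={}
Op 6: ROLLBACK: discarded pending []; in_txn=False
Op 7: BEGIN: in_txn=True, pending={}
Op 8: UPDATE c=18 (pending; pending now {c=18})
Op 9: UPDATE c=18 (pending; pending now {c=18})
Op 10: COMMIT: merged ['c'] into committed; committed now {a=19, b=14, c=18, e=18}
Op 11: UPDATE b=27 (auto-commit; committed b=27)
Op 12: UPDATE c=20 (auto-commit; committed c=20)
ROLLBACK at op 4 discards: ['c']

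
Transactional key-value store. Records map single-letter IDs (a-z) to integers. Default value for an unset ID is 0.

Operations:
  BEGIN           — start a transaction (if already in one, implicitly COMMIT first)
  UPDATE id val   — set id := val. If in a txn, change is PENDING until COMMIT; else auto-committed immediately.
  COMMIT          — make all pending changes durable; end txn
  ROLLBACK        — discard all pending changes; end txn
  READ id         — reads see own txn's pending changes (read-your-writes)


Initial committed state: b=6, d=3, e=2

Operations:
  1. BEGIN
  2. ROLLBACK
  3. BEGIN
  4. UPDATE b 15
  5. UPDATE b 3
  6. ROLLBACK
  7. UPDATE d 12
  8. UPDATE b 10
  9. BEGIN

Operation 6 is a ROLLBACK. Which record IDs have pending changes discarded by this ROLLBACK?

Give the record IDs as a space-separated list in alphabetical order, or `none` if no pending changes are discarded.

Answer: b

Derivation:
Initial committed: {b=6, d=3, e=2}
Op 1: BEGIN: in_txn=True, pending={}
Op 2: ROLLBACK: discarded pending []; in_txn=False
Op 3: BEGIN: in_txn=True, pending={}
Op 4: UPDATE b=15 (pending; pending now {b=15})
Op 5: UPDATE b=3 (pending; pending now {b=3})
Op 6: ROLLBACK: discarded pending ['b']; in_txn=False
Op 7: UPDATE d=12 (auto-commit; committed d=12)
Op 8: UPDATE b=10 (auto-commit; committed b=10)
Op 9: BEGIN: in_txn=True, pending={}
ROLLBACK at op 6 discards: ['b']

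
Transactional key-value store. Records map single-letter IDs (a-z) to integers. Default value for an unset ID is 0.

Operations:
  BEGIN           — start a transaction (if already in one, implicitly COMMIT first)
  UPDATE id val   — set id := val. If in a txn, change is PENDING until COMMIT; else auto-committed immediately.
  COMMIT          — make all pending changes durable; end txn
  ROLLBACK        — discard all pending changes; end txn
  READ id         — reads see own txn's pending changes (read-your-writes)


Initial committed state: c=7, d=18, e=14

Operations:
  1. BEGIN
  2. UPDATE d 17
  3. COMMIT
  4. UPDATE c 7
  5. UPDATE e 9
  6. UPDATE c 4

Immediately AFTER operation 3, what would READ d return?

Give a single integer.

Answer: 17

Derivation:
Initial committed: {c=7, d=18, e=14}
Op 1: BEGIN: in_txn=True, pending={}
Op 2: UPDATE d=17 (pending; pending now {d=17})
Op 3: COMMIT: merged ['d'] into committed; committed now {c=7, d=17, e=14}
After op 3: visible(d) = 17 (pending={}, committed={c=7, d=17, e=14})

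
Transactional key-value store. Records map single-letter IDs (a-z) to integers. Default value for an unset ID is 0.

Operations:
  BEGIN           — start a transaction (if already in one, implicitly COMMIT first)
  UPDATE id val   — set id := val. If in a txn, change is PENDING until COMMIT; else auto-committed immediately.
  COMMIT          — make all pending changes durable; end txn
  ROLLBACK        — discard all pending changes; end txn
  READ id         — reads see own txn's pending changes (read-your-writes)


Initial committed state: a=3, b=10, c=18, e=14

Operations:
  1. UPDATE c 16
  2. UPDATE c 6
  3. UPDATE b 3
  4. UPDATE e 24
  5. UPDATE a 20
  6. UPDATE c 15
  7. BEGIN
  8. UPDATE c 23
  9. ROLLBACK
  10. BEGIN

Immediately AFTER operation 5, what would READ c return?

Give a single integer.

Initial committed: {a=3, b=10, c=18, e=14}
Op 1: UPDATE c=16 (auto-commit; committed c=16)
Op 2: UPDATE c=6 (auto-commit; committed c=6)
Op 3: UPDATE b=3 (auto-commit; committed b=3)
Op 4: UPDATE e=24 (auto-commit; committed e=24)
Op 5: UPDATE a=20 (auto-commit; committed a=20)
After op 5: visible(c) = 6 (pending={}, committed={a=20, b=3, c=6, e=24})

Answer: 6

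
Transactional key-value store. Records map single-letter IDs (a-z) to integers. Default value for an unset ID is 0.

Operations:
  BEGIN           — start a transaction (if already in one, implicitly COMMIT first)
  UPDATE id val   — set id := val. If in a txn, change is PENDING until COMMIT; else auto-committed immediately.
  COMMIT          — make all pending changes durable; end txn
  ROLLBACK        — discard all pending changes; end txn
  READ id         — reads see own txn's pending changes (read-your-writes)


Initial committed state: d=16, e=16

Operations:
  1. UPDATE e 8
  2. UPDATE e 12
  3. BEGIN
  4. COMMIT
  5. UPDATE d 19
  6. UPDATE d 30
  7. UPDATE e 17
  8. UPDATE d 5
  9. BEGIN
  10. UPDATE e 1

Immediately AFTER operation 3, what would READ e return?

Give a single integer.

Initial committed: {d=16, e=16}
Op 1: UPDATE e=8 (auto-commit; committed e=8)
Op 2: UPDATE e=12 (auto-commit; committed e=12)
Op 3: BEGIN: in_txn=True, pending={}
After op 3: visible(e) = 12 (pending={}, committed={d=16, e=12})

Answer: 12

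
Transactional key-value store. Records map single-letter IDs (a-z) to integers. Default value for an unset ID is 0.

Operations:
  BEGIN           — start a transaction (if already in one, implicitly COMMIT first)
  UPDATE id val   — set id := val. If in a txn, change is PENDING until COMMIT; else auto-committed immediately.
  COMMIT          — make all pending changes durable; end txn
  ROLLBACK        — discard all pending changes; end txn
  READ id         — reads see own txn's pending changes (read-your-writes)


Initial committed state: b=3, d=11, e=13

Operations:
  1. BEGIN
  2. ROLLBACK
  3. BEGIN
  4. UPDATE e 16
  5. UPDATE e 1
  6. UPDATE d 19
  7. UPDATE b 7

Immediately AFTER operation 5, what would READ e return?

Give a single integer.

Initial committed: {b=3, d=11, e=13}
Op 1: BEGIN: in_txn=True, pending={}
Op 2: ROLLBACK: discarded pending []; in_txn=False
Op 3: BEGIN: in_txn=True, pending={}
Op 4: UPDATE e=16 (pending; pending now {e=16})
Op 5: UPDATE e=1 (pending; pending now {e=1})
After op 5: visible(e) = 1 (pending={e=1}, committed={b=3, d=11, e=13})

Answer: 1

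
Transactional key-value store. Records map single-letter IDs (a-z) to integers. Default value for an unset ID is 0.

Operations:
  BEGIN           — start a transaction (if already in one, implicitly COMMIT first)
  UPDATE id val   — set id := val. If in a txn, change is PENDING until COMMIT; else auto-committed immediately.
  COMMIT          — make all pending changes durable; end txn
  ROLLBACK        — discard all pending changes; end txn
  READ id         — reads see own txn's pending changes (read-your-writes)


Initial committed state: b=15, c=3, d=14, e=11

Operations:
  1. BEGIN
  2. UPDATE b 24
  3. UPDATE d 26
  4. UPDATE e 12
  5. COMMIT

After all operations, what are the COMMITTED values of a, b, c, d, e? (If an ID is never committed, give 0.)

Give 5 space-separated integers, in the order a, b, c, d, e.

Initial committed: {b=15, c=3, d=14, e=11}
Op 1: BEGIN: in_txn=True, pending={}
Op 2: UPDATE b=24 (pending; pending now {b=24})
Op 3: UPDATE d=26 (pending; pending now {b=24, d=26})
Op 4: UPDATE e=12 (pending; pending now {b=24, d=26, e=12})
Op 5: COMMIT: merged ['b', 'd', 'e'] into committed; committed now {b=24, c=3, d=26, e=12}
Final committed: {b=24, c=3, d=26, e=12}

Answer: 0 24 3 26 12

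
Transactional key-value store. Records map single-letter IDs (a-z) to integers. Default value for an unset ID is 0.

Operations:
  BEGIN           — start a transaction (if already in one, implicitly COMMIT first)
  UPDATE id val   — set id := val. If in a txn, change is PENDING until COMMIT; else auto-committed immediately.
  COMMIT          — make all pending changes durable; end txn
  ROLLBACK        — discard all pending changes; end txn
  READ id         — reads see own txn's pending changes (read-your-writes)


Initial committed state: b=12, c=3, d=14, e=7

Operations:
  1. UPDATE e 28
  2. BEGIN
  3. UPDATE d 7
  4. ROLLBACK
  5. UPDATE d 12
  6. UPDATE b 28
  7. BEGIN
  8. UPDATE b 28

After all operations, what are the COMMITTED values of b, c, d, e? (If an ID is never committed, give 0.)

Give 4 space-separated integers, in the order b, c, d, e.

Answer: 28 3 12 28

Derivation:
Initial committed: {b=12, c=3, d=14, e=7}
Op 1: UPDATE e=28 (auto-commit; committed e=28)
Op 2: BEGIN: in_txn=True, pending={}
Op 3: UPDATE d=7 (pending; pending now {d=7})
Op 4: ROLLBACK: discarded pending ['d']; in_txn=False
Op 5: UPDATE d=12 (auto-commit; committed d=12)
Op 6: UPDATE b=28 (auto-commit; committed b=28)
Op 7: BEGIN: in_txn=True, pending={}
Op 8: UPDATE b=28 (pending; pending now {b=28})
Final committed: {b=28, c=3, d=12, e=28}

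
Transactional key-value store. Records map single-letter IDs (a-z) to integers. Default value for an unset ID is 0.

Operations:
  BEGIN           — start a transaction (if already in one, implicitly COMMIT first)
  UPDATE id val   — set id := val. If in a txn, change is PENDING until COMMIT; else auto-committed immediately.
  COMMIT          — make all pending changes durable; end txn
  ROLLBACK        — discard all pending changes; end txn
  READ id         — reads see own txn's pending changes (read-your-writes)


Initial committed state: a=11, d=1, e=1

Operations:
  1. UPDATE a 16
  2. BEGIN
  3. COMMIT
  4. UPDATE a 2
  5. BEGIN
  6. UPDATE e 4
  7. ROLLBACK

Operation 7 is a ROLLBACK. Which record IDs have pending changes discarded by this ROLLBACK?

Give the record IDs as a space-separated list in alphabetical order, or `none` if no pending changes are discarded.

Answer: e

Derivation:
Initial committed: {a=11, d=1, e=1}
Op 1: UPDATE a=16 (auto-commit; committed a=16)
Op 2: BEGIN: in_txn=True, pending={}
Op 3: COMMIT: merged [] into committed; committed now {a=16, d=1, e=1}
Op 4: UPDATE a=2 (auto-commit; committed a=2)
Op 5: BEGIN: in_txn=True, pending={}
Op 6: UPDATE e=4 (pending; pending now {e=4})
Op 7: ROLLBACK: discarded pending ['e']; in_txn=False
ROLLBACK at op 7 discards: ['e']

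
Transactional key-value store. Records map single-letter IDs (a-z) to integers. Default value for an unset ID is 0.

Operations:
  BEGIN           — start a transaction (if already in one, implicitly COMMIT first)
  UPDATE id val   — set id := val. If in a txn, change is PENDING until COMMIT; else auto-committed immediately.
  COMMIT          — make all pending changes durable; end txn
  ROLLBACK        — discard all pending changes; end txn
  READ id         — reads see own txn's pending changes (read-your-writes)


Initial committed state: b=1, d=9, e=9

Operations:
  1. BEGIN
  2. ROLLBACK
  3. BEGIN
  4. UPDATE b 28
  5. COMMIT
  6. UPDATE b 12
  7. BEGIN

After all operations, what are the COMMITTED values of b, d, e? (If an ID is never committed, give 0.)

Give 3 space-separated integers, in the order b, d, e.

Initial committed: {b=1, d=9, e=9}
Op 1: BEGIN: in_txn=True, pending={}
Op 2: ROLLBACK: discarded pending []; in_txn=False
Op 3: BEGIN: in_txn=True, pending={}
Op 4: UPDATE b=28 (pending; pending now {b=28})
Op 5: COMMIT: merged ['b'] into committed; committed now {b=28, d=9, e=9}
Op 6: UPDATE b=12 (auto-commit; committed b=12)
Op 7: BEGIN: in_txn=True, pending={}
Final committed: {b=12, d=9, e=9}

Answer: 12 9 9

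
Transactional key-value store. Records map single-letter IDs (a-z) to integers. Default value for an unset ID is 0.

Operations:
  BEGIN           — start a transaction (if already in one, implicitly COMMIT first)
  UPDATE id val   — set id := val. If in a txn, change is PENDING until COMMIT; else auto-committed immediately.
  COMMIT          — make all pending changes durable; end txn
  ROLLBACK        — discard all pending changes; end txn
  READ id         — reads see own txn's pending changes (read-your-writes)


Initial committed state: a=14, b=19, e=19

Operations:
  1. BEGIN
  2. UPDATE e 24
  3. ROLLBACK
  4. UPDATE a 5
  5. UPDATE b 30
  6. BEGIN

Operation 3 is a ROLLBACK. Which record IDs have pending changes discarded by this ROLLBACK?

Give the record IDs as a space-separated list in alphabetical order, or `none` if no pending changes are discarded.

Initial committed: {a=14, b=19, e=19}
Op 1: BEGIN: in_txn=True, pending={}
Op 2: UPDATE e=24 (pending; pending now {e=24})
Op 3: ROLLBACK: discarded pending ['e']; in_txn=False
Op 4: UPDATE a=5 (auto-commit; committed a=5)
Op 5: UPDATE b=30 (auto-commit; committed b=30)
Op 6: BEGIN: in_txn=True, pending={}
ROLLBACK at op 3 discards: ['e']

Answer: e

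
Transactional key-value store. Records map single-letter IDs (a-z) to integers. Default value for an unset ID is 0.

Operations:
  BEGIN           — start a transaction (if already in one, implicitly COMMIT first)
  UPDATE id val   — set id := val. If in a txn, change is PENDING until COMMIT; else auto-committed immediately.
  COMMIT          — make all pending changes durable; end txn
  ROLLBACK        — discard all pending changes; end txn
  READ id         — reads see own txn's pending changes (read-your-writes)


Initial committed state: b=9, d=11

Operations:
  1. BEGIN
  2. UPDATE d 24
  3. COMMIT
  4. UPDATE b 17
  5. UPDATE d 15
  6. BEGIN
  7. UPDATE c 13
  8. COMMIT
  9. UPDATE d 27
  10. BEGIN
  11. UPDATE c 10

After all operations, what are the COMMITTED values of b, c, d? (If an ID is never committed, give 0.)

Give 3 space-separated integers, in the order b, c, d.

Answer: 17 13 27

Derivation:
Initial committed: {b=9, d=11}
Op 1: BEGIN: in_txn=True, pending={}
Op 2: UPDATE d=24 (pending; pending now {d=24})
Op 3: COMMIT: merged ['d'] into committed; committed now {b=9, d=24}
Op 4: UPDATE b=17 (auto-commit; committed b=17)
Op 5: UPDATE d=15 (auto-commit; committed d=15)
Op 6: BEGIN: in_txn=True, pending={}
Op 7: UPDATE c=13 (pending; pending now {c=13})
Op 8: COMMIT: merged ['c'] into committed; committed now {b=17, c=13, d=15}
Op 9: UPDATE d=27 (auto-commit; committed d=27)
Op 10: BEGIN: in_txn=True, pending={}
Op 11: UPDATE c=10 (pending; pending now {c=10})
Final committed: {b=17, c=13, d=27}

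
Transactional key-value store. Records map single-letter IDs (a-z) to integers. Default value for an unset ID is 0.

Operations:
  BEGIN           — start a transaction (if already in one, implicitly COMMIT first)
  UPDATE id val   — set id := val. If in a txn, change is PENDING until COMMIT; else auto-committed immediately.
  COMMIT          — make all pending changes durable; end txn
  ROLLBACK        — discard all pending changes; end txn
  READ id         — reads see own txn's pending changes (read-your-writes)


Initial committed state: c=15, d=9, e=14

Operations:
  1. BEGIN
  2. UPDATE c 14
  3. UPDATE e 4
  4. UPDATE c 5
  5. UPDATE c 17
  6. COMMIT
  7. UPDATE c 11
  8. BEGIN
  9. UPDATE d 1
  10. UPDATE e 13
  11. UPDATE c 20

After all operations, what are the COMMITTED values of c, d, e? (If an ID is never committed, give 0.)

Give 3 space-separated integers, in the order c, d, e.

Initial committed: {c=15, d=9, e=14}
Op 1: BEGIN: in_txn=True, pending={}
Op 2: UPDATE c=14 (pending; pending now {c=14})
Op 3: UPDATE e=4 (pending; pending now {c=14, e=4})
Op 4: UPDATE c=5 (pending; pending now {c=5, e=4})
Op 5: UPDATE c=17 (pending; pending now {c=17, e=4})
Op 6: COMMIT: merged ['c', 'e'] into committed; committed now {c=17, d=9, e=4}
Op 7: UPDATE c=11 (auto-commit; committed c=11)
Op 8: BEGIN: in_txn=True, pending={}
Op 9: UPDATE d=1 (pending; pending now {d=1})
Op 10: UPDATE e=13 (pending; pending now {d=1, e=13})
Op 11: UPDATE c=20 (pending; pending now {c=20, d=1, e=13})
Final committed: {c=11, d=9, e=4}

Answer: 11 9 4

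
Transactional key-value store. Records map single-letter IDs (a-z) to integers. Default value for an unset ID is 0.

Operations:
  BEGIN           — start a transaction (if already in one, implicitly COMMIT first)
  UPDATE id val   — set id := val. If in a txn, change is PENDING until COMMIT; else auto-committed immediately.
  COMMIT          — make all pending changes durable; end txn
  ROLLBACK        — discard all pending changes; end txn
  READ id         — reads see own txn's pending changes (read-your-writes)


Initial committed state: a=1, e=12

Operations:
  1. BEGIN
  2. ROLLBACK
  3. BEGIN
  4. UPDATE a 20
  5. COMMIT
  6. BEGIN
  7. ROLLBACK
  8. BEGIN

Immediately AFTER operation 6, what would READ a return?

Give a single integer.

Initial committed: {a=1, e=12}
Op 1: BEGIN: in_txn=True, pending={}
Op 2: ROLLBACK: discarded pending []; in_txn=False
Op 3: BEGIN: in_txn=True, pending={}
Op 4: UPDATE a=20 (pending; pending now {a=20})
Op 5: COMMIT: merged ['a'] into committed; committed now {a=20, e=12}
Op 6: BEGIN: in_txn=True, pending={}
After op 6: visible(a) = 20 (pending={}, committed={a=20, e=12})

Answer: 20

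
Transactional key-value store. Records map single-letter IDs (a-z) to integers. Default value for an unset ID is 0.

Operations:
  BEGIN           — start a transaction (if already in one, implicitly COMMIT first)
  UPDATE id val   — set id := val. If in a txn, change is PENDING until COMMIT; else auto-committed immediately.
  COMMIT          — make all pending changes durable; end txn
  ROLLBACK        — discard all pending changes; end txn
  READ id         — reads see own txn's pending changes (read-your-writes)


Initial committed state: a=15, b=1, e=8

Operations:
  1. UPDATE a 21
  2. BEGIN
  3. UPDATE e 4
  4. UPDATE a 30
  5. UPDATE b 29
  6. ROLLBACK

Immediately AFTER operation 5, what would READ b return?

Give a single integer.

Answer: 29

Derivation:
Initial committed: {a=15, b=1, e=8}
Op 1: UPDATE a=21 (auto-commit; committed a=21)
Op 2: BEGIN: in_txn=True, pending={}
Op 3: UPDATE e=4 (pending; pending now {e=4})
Op 4: UPDATE a=30 (pending; pending now {a=30, e=4})
Op 5: UPDATE b=29 (pending; pending now {a=30, b=29, e=4})
After op 5: visible(b) = 29 (pending={a=30, b=29, e=4}, committed={a=21, b=1, e=8})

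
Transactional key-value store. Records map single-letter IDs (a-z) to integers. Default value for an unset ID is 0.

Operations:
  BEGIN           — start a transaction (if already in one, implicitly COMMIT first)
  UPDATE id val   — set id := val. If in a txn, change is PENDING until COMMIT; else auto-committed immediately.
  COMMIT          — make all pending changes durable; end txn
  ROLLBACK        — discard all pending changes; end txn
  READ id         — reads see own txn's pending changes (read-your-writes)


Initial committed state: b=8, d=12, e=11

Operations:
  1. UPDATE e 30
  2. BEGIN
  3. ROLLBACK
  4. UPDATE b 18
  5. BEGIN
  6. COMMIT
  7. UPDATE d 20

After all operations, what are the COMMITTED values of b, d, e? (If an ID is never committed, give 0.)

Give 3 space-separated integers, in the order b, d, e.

Answer: 18 20 30

Derivation:
Initial committed: {b=8, d=12, e=11}
Op 1: UPDATE e=30 (auto-commit; committed e=30)
Op 2: BEGIN: in_txn=True, pending={}
Op 3: ROLLBACK: discarded pending []; in_txn=False
Op 4: UPDATE b=18 (auto-commit; committed b=18)
Op 5: BEGIN: in_txn=True, pending={}
Op 6: COMMIT: merged [] into committed; committed now {b=18, d=12, e=30}
Op 7: UPDATE d=20 (auto-commit; committed d=20)
Final committed: {b=18, d=20, e=30}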